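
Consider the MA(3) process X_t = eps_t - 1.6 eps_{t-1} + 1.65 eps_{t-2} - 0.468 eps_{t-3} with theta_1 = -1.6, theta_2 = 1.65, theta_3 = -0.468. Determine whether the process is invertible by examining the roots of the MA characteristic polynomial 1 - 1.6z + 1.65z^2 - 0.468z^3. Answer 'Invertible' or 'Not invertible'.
\text{Not invertible}

The MA(q) characteristic polynomial is P(z) = 1 - 1.6z + 1.65z^2 - 0.468z^3.
Invertibility requires all roots to lie outside the unit circle, i.e. |z| > 1 for every root.
Degree 3: look for a simple real root z0 first, then factor out (1 - z/z0) and solve the remaining quadratic.
Testing z0 = 2.5: P(2.5) = 1 + (-1.6)(2.5) + (1.65)(2.5)^2 + (-0.468)(2.5)^3
  = 1 + (-4) + (10.3125) + (-7.3125) = 0.  So z_0 = 2.5 is a root, |z_0| = 2.5.
Divide out the factor (1 - 0.4 z) = (1 - z/z0) (since 1/z0 = 0.4):
  P(z) = (1 - 0.4 z)(1 + (-1.2) z + (1.17) z^2)
  [check: z-coef -1.2 - (0.4) = -1.6; z^2-coef 1.17 - (0.4)(-1.2) = 1.65; z^3-coef -(0.4)(1.17) = -0.468.]
Remaining roots from the quadratic factor 1 + (-1.2) z + (1.17) z^2:
  Set 1 + (-1.2) z + (1.17) z^2 = 0, i.e. a z^2 + b z + c = 0 with a = 1.17, b = -1.2, c = 1.
  Discriminant D = b^2 - 4ac = (-1.2)^2 - 4*(1.17)*1 = 1.44 - (4.68) = -3.24.
  D < 0, so the roots are the complex-conjugate pair z = (-b +/- i sqrt(-D)) / (2a) = 0.5128 +/- 0.7692i.
  For a conjugate pair |z|^2 = z * conj(z) = (product of roots) = c/a = 1/(1.17) = 0.854701, so |z| = sqrt(0.854701) = 0.9245 for both roots.
Moduli of all roots: 2.5000, 0.9245, 0.9245.
All moduli strictly greater than 1? No.
Verdict: Not invertible.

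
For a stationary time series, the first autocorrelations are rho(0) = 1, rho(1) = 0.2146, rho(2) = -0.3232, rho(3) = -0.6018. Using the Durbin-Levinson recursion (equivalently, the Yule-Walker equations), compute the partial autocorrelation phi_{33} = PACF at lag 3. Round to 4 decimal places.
\phi_{33} = -0.5210

The PACF at lag k is phi_{kk}, the last component of the solution
to the Yule-Walker system G_k phi = r_k where
  (G_k)_{ij} = rho(|i - j|), (r_k)_i = rho(i), i,j = 1..k.
Equivalently, Durbin-Levinson gives phi_{kk} iteratively:
  phi_{11} = rho(1)
  phi_{kk} = [rho(k) - sum_{j=1..k-1} phi_{k-1,j} rho(k-j)]
            / [1 - sum_{j=1..k-1} phi_{k-1,j} rho(j)],
  phi_{k,j} = phi_{k-1,j} - phi_{kk} phi_{k-1,k-j},  j = 1..k-1.
Step k = 1:
  phi_11 = rho(1) = 0.2146.
Step k = 2:
  phi_22 = [rho(2) - phi_11 rho(1)] / [1 - phi_11 rho(1)] = [-0.3232 - (0.2146)(0.2146)] / [1 - (0.2146)(0.2146)]
         = -0.36925316 / 0.95394684 = -0.387079.
  Update: phi_21 = phi_11 - phi_22 phi_11 = 0.2146 - (-0.387079)(0.2146) = 0.297667.
Step k = 3:
  phi_33 = [rho(3) - phi_21 rho(2) - phi_22 rho(1)] / [1 - phi_21 rho(1) - phi_22 rho(2)]
    numerator   = -0.6018 - (0.297667)(-0.3232) - (-0.387079)(0.2146) = -0.42252671
    denominator = 1 - (0.297667)(0.2146) - (-0.387079)(-0.3232) = 0.81101655
  phi_33 = -0.42252671 / 0.81101655 = -0.521.
Therefore phi_{33} = -0.5210.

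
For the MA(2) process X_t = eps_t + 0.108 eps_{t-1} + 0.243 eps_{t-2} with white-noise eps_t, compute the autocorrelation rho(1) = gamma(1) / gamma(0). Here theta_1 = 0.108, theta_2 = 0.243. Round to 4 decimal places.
\rho(1) = 0.1254

For an MA(q) process with theta_0 = 1, the autocovariance is
  gamma(k) = sigma^2 * sum_{i=0..q-k} theta_i * theta_{i+k},
and rho(k) = gamma(k) / gamma(0). Sigma^2 cancels.
  numerator   = (1)*(0.108) + (0.108)*(0.243) = 0.134244.
  denominator = (1)^2 + (0.108)^2 + (0.243)^2 = 1.070713.
  rho(1) = 0.134244 / 1.070713 = 0.1254.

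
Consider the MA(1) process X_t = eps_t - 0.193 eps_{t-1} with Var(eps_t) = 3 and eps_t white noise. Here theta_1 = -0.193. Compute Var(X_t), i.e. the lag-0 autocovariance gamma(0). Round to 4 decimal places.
\gamma(0) = 3.1117

For an MA(q) process X_t = eps_t + sum_i theta_i eps_{t-i} with
Var(eps_t) = sigma^2, the variance is
  gamma(0) = sigma^2 * (1 + sum_i theta_i^2).
  sum_i theta_i^2 = (-0.193)^2 = 0.037249.
  gamma(0) = 3 * (1 + 0.037249) = 3 * 1.037249 = 3.111747, which rounds to 3.1117.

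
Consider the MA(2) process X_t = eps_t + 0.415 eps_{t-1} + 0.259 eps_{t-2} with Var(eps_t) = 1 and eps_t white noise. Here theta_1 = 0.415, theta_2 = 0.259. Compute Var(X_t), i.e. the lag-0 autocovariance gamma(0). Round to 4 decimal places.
\gamma(0) = 1.2393

For an MA(q) process X_t = eps_t + sum_i theta_i eps_{t-i} with
Var(eps_t) = sigma^2, the variance is
  gamma(0) = sigma^2 * (1 + sum_i theta_i^2).
  sum_i theta_i^2 = (0.415)^2 + (0.259)^2 = 0.172225 + 0.067081 = 0.239306.
  gamma(0) = 1 * (1 + 0.239306) = 1 * 1.239306 = 1.239306, which rounds to 1.2393.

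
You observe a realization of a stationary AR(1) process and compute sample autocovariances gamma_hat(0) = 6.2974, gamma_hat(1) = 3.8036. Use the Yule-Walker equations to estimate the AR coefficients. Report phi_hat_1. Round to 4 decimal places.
\hat\phi_{1} = 0.6040

The Yule-Walker equations for an AR(p) process read, in matrix form,
  Gamma_p phi = r_p,   with   (Gamma_p)_{ij} = gamma(|i - j|),
                       (r_p)_i = gamma(i),   i,j = 1..p.
Substitute the sample gammas (Toeplitz matrix and right-hand side of size 1):
  Gamma_p = [[6.2974]]
  r_p     = [3.8036]
With p = 1 this is the single equation gamma(0) phi_1 = gamma(1):
  phi_hat_1 = gamma(1) / gamma(0) = 3.8036 / 6.2974 = 0.6040.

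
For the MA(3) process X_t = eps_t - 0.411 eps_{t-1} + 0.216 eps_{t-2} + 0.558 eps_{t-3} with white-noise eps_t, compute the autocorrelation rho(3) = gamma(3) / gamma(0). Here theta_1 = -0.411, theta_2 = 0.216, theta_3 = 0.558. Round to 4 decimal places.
\rho(3) = 0.3654

For an MA(q) process with theta_0 = 1, the autocovariance is
  gamma(k) = sigma^2 * sum_{i=0..q-k} theta_i * theta_{i+k},
and rho(k) = gamma(k) / gamma(0). Sigma^2 cancels.
  numerator   = (1)*(0.558) = 0.558.
  denominator = (1)^2 + (-0.411)^2 + (0.216)^2 + (0.558)^2 = 1.526941.
  rho(3) = 0.558 / 1.526941 = 0.3654.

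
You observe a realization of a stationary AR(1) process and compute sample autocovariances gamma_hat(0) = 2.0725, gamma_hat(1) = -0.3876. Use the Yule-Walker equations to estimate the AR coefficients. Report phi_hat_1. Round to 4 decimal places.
\hat\phi_{1} = -0.1870

The Yule-Walker equations for an AR(p) process read, in matrix form,
  Gamma_p phi = r_p,   with   (Gamma_p)_{ij} = gamma(|i - j|),
                       (r_p)_i = gamma(i),   i,j = 1..p.
Substitute the sample gammas (Toeplitz matrix and right-hand side of size 1):
  Gamma_p = [[2.0725]]
  r_p     = [-0.3876]
With p = 1 this is the single equation gamma(0) phi_1 = gamma(1):
  phi_hat_1 = gamma(1) / gamma(0) = -0.3876 / 2.0725 = -0.1870.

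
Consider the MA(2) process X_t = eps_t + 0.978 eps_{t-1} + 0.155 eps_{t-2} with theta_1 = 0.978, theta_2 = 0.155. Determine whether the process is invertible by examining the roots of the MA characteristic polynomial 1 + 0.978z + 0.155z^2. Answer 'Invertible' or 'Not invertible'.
\text{Invertible}

The MA(q) characteristic polynomial is P(z) = 1 + 0.978z + 0.155z^2.
Invertibility requires all roots to lie outside the unit circle, i.e. |z| > 1 for every root.
Set 1 + (0.978) z + (0.155) z^2 = 0, i.e. a z^2 + b z + c = 0 with a = 0.155, b = 0.978, c = 1.
Discriminant D = b^2 - 4ac = (0.978)^2 - 4*(0.155)*1 = 0.956484 - (0.62) = 0.336484.
D >= 0, so the roots are real: z = (-b +/- sqrt(D)) / (2a) = (-0.978 +/- 0.580072) / (0.31).
  z_1 = (-0.978 + 0.580072) / (0.31) = -1.2836,   |z_1| = 1.2836.
  z_2 = (-0.978 - 0.580072) / (0.31) = -5.026,   |z_2| = 5.026.
Moduli of all roots: 1.2836, 5.0260.
All moduli strictly greater than 1? Yes.
Verdict: Invertible.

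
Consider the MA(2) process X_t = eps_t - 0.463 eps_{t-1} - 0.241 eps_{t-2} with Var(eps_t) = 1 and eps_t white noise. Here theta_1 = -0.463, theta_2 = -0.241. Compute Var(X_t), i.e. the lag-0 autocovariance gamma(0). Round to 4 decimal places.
\gamma(0) = 1.2725

For an MA(q) process X_t = eps_t + sum_i theta_i eps_{t-i} with
Var(eps_t) = sigma^2, the variance is
  gamma(0) = sigma^2 * (1 + sum_i theta_i^2).
  sum_i theta_i^2 = (-0.463)^2 + (-0.241)^2 = 0.214369 + 0.058081 = 0.27245.
  gamma(0) = 1 * (1 + 0.27245) = 1 * 1.27245 = 1.27245, which rounds to 1.2725.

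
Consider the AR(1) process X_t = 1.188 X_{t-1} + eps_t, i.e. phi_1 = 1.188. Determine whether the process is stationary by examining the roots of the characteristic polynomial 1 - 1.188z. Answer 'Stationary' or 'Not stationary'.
\text{Not stationary}

The AR(p) characteristic polynomial is P(z) = 1 - 1.188z.
Stationarity requires all roots to lie outside the unit circle, i.e. |z| > 1 for every root.
This is linear in z: 1 + (-1.188) z = 0  =>  z = -1/(-1.188) = 0.841751,  |z| = 0.841751.
Moduli of all roots: 0.8418.
All moduli strictly greater than 1? No.
Verdict: Not stationary.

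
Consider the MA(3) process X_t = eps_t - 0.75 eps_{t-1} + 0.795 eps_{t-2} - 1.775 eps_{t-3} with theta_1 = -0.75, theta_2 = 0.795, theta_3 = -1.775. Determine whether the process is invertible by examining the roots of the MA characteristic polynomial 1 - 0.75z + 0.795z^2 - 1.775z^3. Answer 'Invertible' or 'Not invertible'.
\text{Not invertible}

The MA(q) characteristic polynomial is P(z) = 1 - 0.75z + 0.795z^2 - 1.775z^3.
Invertibility requires all roots to lie outside the unit circle, i.e. |z| > 1 for every root.
Degree 3: look for a simple real root z0 first, then factor out (1 - z/z0) and solve the remaining quadratic.
Testing z0 = 0.8: P(0.8) = 1 + (-0.75)(0.8) + (0.795)(0.8)^2 + (-1.775)(0.8)^3
  = 1 + (-0.6) + (0.5088) + (-0.9088) = 0.  So z_0 = 0.8 is a root, |z_0| = 0.8.
Divide out the factor (1 - 1.25 z) = (1 - z/z0) (since 1/z0 = 1.25):
  P(z) = (1 - 1.25 z)(1 + (0.5) z + (1.42) z^2)
  [check: z-coef 0.5 - (1.25) = -0.75; z^2-coef 1.42 - (1.25)(0.5) = 0.795; z^3-coef -(1.25)(1.42) = -1.775.]
Remaining roots from the quadratic factor 1 + (0.5) z + (1.42) z^2:
  Set 1 + (0.5) z + (1.42) z^2 = 0, i.e. a z^2 + b z + c = 0 with a = 1.42, b = 0.5, c = 1.
  Discriminant D = b^2 - 4ac = (0.5)^2 - 4*(1.42)*1 = 0.25 - (5.68) = -5.43.
  D < 0, so the roots are the complex-conjugate pair z = (-b +/- i sqrt(-D)) / (2a) = -0.1761 +/- 0.8205i.
  For a conjugate pair |z|^2 = z * conj(z) = (product of roots) = c/a = 1/(1.42) = 0.704225, so |z| = sqrt(0.704225) = 0.8392 for both roots.
Moduli of all roots: 0.8000, 0.8392, 0.8392.
All moduli strictly greater than 1? No.
Verdict: Not invertible.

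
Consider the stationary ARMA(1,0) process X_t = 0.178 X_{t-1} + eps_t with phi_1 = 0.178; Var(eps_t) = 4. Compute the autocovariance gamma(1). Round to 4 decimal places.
\gamma(1) = 0.7353

Multiply the model equation by X_{t-k} and take expectations. With theta_0 = psi_0 = 1 and psi_j the MA(infinity) weights, this gives
  gamma(k) - sum_i phi_i gamma(k-i) = c_k,
  c_k = sigma^2 * sum_{j=k..q} theta_j psi_{j-k}   (c_k = 0 for k > q),
using gamma(-m) = gamma(m).
Pure AR (q = 0): c_0 = sigma^2 = 4, c_k = 0 for k >= 1.
Equations for k = 0 and k = 1 (AR order 1):
  gamma(0) = phi_1 gamma(1) + c_0
  gamma(1) = phi_1 gamma(0) + c_1
Substituting the second into the first: gamma(0) (1 - phi_1^2) = c_0 + phi_1 c_1, so
  gamma(0) = c_0 / (1 - phi_1^2) = 4 / (1 - (0.178)^2) = 4 / 0.968316 = 4.130883.
  gamma(1) = phi_1 gamma(0) = (0.178)(4.130883) = 0.735297.
Therefore gamma(1) = 0.7353 (to 4 decimal places).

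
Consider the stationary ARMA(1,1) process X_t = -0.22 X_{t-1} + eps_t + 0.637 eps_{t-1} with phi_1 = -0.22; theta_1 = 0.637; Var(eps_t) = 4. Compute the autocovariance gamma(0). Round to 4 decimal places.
\gamma(0) = 4.7309

Multiply the model equation by X_{t-k} and take expectations. With theta_0 = psi_0 = 1 and psi_j the MA(infinity) weights, this gives
  gamma(k) - sum_i phi_i gamma(k-i) = c_k,
  c_k = sigma^2 * sum_{j=k..q} theta_j psi_{j-k}   (c_k = 0 for k > q),
using gamma(-m) = gamma(m).
psi-weights needed (psi_j = theta_j + sum_i phi_i psi_{j-i}):
  psi_1 = theta_1 + phi_1 = 0.637 + (-0.22) = 0.417
Right-hand sides:
  c_0 = sigma^2 (1 + theta_1 psi_1) = 4 * (1 + (0.637)(0.417)) = 4 * 1.265629 = 5.062516
  c_1 = sigma^2 theta_1 = 4 * (0.637) = 2.548
  c_2 = 0
Equations for k = 0 and k = 1 (AR order 1):
  gamma(0) = phi_1 gamma(1) + c_0
  gamma(1) = phi_1 gamma(0) + c_1
Substituting the second into the first: gamma(0) (1 - phi_1^2) = c_0 + phi_1 c_1, so
  gamma(0) = (c_0 + phi_1 c_1) / (1 - phi_1^2) = (5.062516 + (-0.22)(2.548)) / (1 - (-0.22)^2) = 4.501956 / 0.9516 = 4.730933.
Therefore gamma(0) = 4.7309 (to 4 decimal places).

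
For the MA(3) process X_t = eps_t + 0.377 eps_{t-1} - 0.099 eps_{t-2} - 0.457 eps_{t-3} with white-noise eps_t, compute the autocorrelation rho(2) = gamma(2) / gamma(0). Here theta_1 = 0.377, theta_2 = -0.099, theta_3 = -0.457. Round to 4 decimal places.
\rho(2) = -0.1994

For an MA(q) process with theta_0 = 1, the autocovariance is
  gamma(k) = sigma^2 * sum_{i=0..q-k} theta_i * theta_{i+k},
and rho(k) = gamma(k) / gamma(0). Sigma^2 cancels.
  numerator   = (1)*(-0.099) + (0.377)*(-0.457) = -0.271289.
  denominator = (1)^2 + (0.377)^2 + (-0.099)^2 + (-0.457)^2 = 1.360779.
  rho(2) = -0.271289 / 1.360779 = -0.1994.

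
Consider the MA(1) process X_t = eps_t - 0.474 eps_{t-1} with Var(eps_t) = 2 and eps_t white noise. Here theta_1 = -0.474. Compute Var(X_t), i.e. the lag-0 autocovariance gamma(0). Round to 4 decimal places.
\gamma(0) = 2.4494

For an MA(q) process X_t = eps_t + sum_i theta_i eps_{t-i} with
Var(eps_t) = sigma^2, the variance is
  gamma(0) = sigma^2 * (1 + sum_i theta_i^2).
  sum_i theta_i^2 = (-0.474)^2 = 0.224676.
  gamma(0) = 2 * (1 + 0.224676) = 2 * 1.224676 = 2.449352, which rounds to 2.4494.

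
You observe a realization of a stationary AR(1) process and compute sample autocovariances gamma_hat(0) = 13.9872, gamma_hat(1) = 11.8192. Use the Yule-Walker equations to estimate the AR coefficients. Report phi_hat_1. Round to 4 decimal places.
\hat\phi_{1} = 0.8450

The Yule-Walker equations for an AR(p) process read, in matrix form,
  Gamma_p phi = r_p,   with   (Gamma_p)_{ij} = gamma(|i - j|),
                       (r_p)_i = gamma(i),   i,j = 1..p.
Substitute the sample gammas (Toeplitz matrix and right-hand side of size 1):
  Gamma_p = [[13.9872]]
  r_p     = [11.8192]
With p = 1 this is the single equation gamma(0) phi_1 = gamma(1):
  phi_hat_1 = gamma(1) / gamma(0) = 11.8192 / 13.9872 = 0.8450.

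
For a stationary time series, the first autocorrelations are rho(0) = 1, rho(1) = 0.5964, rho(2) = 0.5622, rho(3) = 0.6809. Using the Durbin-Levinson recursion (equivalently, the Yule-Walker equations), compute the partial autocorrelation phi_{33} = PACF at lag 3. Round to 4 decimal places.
\phi_{33} = 0.4531

The PACF at lag k is phi_{kk}, the last component of the solution
to the Yule-Walker system G_k phi = r_k where
  (G_k)_{ij} = rho(|i - j|), (r_k)_i = rho(i), i,j = 1..k.
Equivalently, Durbin-Levinson gives phi_{kk} iteratively:
  phi_{11} = rho(1)
  phi_{kk} = [rho(k) - sum_{j=1..k-1} phi_{k-1,j} rho(k-j)]
            / [1 - sum_{j=1..k-1} phi_{k-1,j} rho(j)],
  phi_{k,j} = phi_{k-1,j} - phi_{kk} phi_{k-1,k-j},  j = 1..k-1.
Step k = 1:
  phi_11 = rho(1) = 0.5964.
Step k = 2:
  phi_22 = [rho(2) - phi_11 rho(1)] / [1 - phi_11 rho(1)] = [0.5622 - (0.5964)(0.5964)] / [1 - (0.5964)(0.5964)]
         = 0.20650704 / 0.64430704 = 0.32051.
  Update: phi_21 = phi_11 - phi_22 phi_11 = 0.5964 - (0.32051)(0.5964) = 0.405248.
Step k = 3:
  phi_33 = [rho(3) - phi_21 rho(2) - phi_22 rho(1)] / [1 - phi_21 rho(1) - phi_22 rho(2)]
    numerator   = 0.6809 - (0.405248)(0.5622) - (0.32051)(0.5964) = 0.26191743
    denominator = 1 - (0.405248)(0.5964) - (0.32051)(0.5622) = 0.57811941
  phi_33 = 0.26191743 / 0.57811941 = 0.4531.
Therefore phi_{33} = 0.4531.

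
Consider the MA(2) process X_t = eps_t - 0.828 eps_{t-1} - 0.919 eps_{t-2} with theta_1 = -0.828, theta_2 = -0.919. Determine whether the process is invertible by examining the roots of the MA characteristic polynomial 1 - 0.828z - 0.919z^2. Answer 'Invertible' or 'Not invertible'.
\text{Not invertible}

The MA(q) characteristic polynomial is P(z) = 1 - 0.828z - 0.919z^2.
Invertibility requires all roots to lie outside the unit circle, i.e. |z| > 1 for every root.
Set 1 + (-0.828) z + (-0.919) z^2 = 0, i.e. a z^2 + b z + c = 0 with a = -0.919, b = -0.828, c = 1.
Discriminant D = b^2 - 4ac = (-0.828)^2 - 4*(-0.919)*1 = 0.685584 - (-3.676) = 4.361584.
D >= 0, so the roots are real: z = (-b +/- sqrt(D)) / (2a) = (0.828 +/- 2.088441) / (-1.838).
  z_1 = (0.828 + 2.088441) / (-1.838) = -1.5867,   |z_1| = 1.5867.
  z_2 = (0.828 - 2.088441) / (-1.838) = 0.6858,   |z_2| = 0.6858.
Moduli of all roots: 1.5867, 0.6858.
All moduli strictly greater than 1? No.
Verdict: Not invertible.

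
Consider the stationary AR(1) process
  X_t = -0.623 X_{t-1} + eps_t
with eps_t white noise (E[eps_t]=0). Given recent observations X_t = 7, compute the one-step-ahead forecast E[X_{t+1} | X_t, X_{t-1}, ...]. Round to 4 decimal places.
E[X_{t+1} \mid \mathcal F_t] = -4.3610

For an AR(p) model X_t = c + sum_i phi_i X_{t-i} + eps_t, the
one-step-ahead conditional mean is
  E[X_{t+1} | X_t, ...] = c + sum_i phi_i X_{t+1-i}.
Substitute known values:
  E[X_{t+1} | ...] = (-0.623) * (7)
                   = -4.3610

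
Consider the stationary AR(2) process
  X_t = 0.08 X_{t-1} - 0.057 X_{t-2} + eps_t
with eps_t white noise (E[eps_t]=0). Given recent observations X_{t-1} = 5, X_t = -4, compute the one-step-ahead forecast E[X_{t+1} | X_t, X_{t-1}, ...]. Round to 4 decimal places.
E[X_{t+1} \mid \mathcal F_t] = -0.6050

For an AR(p) model X_t = c + sum_i phi_i X_{t-i} + eps_t, the
one-step-ahead conditional mean is
  E[X_{t+1} | X_t, ...] = c + sum_i phi_i X_{t+1-i}.
Substitute known values:
  E[X_{t+1} | ...] = (0.08) * (-4) + (-0.057) * (5)
                   = -0.6050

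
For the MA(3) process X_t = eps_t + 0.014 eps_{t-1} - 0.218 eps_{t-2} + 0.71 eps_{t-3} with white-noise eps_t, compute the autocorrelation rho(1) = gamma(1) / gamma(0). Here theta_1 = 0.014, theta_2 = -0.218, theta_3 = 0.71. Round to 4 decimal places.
\rho(1) = -0.0927

For an MA(q) process with theta_0 = 1, the autocovariance is
  gamma(k) = sigma^2 * sum_{i=0..q-k} theta_i * theta_{i+k},
and rho(k) = gamma(k) / gamma(0). Sigma^2 cancels.
  numerator   = (1)*(0.014) + (0.014)*(-0.218) + (-0.218)*(0.71) = -0.143832.
  denominator = (1)^2 + (0.014)^2 + (-0.218)^2 + (0.71)^2 = 1.55182.
  rho(1) = -0.143832 / 1.55182 = -0.0927.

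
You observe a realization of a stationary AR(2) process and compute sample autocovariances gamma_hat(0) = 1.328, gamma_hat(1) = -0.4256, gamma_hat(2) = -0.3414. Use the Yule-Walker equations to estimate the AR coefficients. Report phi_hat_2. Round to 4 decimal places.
\hat\phi_{2} = -0.4010

The Yule-Walker equations for an AR(p) process read, in matrix form,
  Gamma_p phi = r_p,   with   (Gamma_p)_{ij} = gamma(|i - j|),
                       (r_p)_i = gamma(i),   i,j = 1..p.
Substitute the sample gammas (Toeplitz matrix and right-hand side of size 2):
  Gamma_p = [[1.328, -0.4256], [-0.4256, 1.328]]
  r_p     = [-0.4256, -0.3414]
Written out:
  1.328 phi_1 - 0.4256 phi_2 = -0.4256
  -0.4256 phi_1 + 1.328 phi_2 = -0.3414
Solve by Cramer's rule:
  det = gamma(0)^2 - gamma(1)^2 = (1.328)^2 - (-0.4256)^2 = 1.763584 - 0.18113536 = 1.58244864
  phi_hat_1 = [gamma(1) gamma(0) - gamma(1) gamma(2)] / det = [(-0.4256)(1.328) - (-0.4256)(-0.3414)] / 1.58244864 = -0.71049664 / 1.58244864 = -0.449
  phi_hat_2 = [gamma(0) gamma(2) - gamma(1)^2] / det = [(1.328)(-0.3414) - (-0.4256)^2] / 1.58244864 = -0.63451456 / 1.58244864 = -0.401
So phi_hat = [-0.4490, -0.4010].
Therefore phi_hat_2 = -0.4010.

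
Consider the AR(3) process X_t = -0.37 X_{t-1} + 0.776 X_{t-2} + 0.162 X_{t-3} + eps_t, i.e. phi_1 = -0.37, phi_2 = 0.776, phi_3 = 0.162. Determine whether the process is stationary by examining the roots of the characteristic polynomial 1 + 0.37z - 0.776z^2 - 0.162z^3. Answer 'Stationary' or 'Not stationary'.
\text{Stationary}

The AR(p) characteristic polynomial is P(z) = 1 + 0.37z - 0.776z^2 - 0.162z^3.
Stationarity requires all roots to lie outside the unit circle, i.e. |z| > 1 for every root.
Degree 3: look for a simple real root z0 first, then factor out (1 - z/z0) and solve the remaining quadratic.
Testing z0 = -5: P(-5) = 1 + (0.37)(-5) + (-0.776)(-5)^2 + (-0.162)(-5)^3
  = 1 + (-1.85) + (-19.4) + (20.25) = 0.  So z_0 = -5 is a root, |z_0| = 5.
Divide out the factor (1 + 0.2 z) = (1 - z/z0) (since 1/z0 = -0.2):
  P(z) = (1 + 0.2 z)(1 + (0.17) z + (-0.81) z^2)
  [check: z-coef 0.17 - (-0.2) = 0.37; z^2-coef -0.81 - (-0.2)(0.17) = -0.776; z^3-coef -(-0.2)(-0.81) = -0.162.]
Remaining roots from the quadratic factor 1 + (0.17) z + (-0.81) z^2:
  Set 1 + (0.17) z + (-0.81) z^2 = 0, i.e. a z^2 + b z + c = 0 with a = -0.81, b = 0.17, c = 1.
  Discriminant D = b^2 - 4ac = (0.17)^2 - 4*(-0.81)*1 = 0.0289 - (-3.24) = 3.2689.
  D >= 0, so the roots are real: z = (-b +/- sqrt(D)) / (2a) = (-0.17 +/- 1.80801) / (-1.62).
    z_1 = (-0.17 + 1.80801) / (-1.62) = -1.0111,   |z_1| = 1.0111.
    z_2 = (-0.17 - 1.80801) / (-1.62) = 1.221,   |z_2| = 1.221.
Moduli of all roots: 5.0000, 1.0111, 1.2210.
All moduli strictly greater than 1? Yes.
Verdict: Stationary.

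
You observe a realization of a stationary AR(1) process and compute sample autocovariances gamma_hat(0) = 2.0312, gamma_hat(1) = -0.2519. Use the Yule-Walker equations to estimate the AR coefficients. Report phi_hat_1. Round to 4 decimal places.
\hat\phi_{1} = -0.1240

The Yule-Walker equations for an AR(p) process read, in matrix form,
  Gamma_p phi = r_p,   with   (Gamma_p)_{ij} = gamma(|i - j|),
                       (r_p)_i = gamma(i),   i,j = 1..p.
Substitute the sample gammas (Toeplitz matrix and right-hand side of size 1):
  Gamma_p = [[2.0312]]
  r_p     = [-0.2519]
With p = 1 this is the single equation gamma(0) phi_1 = gamma(1):
  phi_hat_1 = gamma(1) / gamma(0) = -0.2519 / 2.0312 = -0.1240.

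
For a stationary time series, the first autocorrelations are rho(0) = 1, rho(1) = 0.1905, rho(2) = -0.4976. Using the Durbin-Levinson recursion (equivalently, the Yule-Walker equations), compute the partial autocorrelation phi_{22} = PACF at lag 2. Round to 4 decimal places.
\phi_{22} = -0.5540

The PACF at lag k is phi_{kk}, the last component of the solution
to the Yule-Walker system G_k phi = r_k where
  (G_k)_{ij} = rho(|i - j|), (r_k)_i = rho(i), i,j = 1..k.
Equivalently, Durbin-Levinson gives phi_{kk} iteratively:
  phi_{11} = rho(1)
  phi_{kk} = [rho(k) - sum_{j=1..k-1} phi_{k-1,j} rho(k-j)]
            / [1 - sum_{j=1..k-1} phi_{k-1,j} rho(j)],
  phi_{k,j} = phi_{k-1,j} - phi_{kk} phi_{k-1,k-j},  j = 1..k-1.
Step k = 1:
  phi_11 = rho(1) = 0.1905.
Step k = 2:
  phi_22 = [rho(2) - phi_11 rho(1)] / [1 - phi_11 rho(1)] = [-0.4976 - (0.1905)(0.1905)] / [1 - (0.1905)(0.1905)]
         = -0.53389025 / 0.96370975 = -0.554.
Therefore phi_{22} = -0.5540.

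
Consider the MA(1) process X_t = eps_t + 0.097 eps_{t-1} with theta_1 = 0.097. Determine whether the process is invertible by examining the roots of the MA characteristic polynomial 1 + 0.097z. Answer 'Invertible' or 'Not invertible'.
\text{Invertible}

The MA(q) characteristic polynomial is P(z) = 1 + 0.097z.
Invertibility requires all roots to lie outside the unit circle, i.e. |z| > 1 for every root.
This is linear in z: 1 + (0.097) z = 0  =>  z = -1/(0.097) = -10.309278,  |z| = 10.309278.
Moduli of all roots: 10.3093.
All moduli strictly greater than 1? Yes.
Verdict: Invertible.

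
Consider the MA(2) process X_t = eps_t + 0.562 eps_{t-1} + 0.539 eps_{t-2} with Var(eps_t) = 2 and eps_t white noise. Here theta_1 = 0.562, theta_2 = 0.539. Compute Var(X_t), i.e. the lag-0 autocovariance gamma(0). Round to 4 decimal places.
\gamma(0) = 3.2127

For an MA(q) process X_t = eps_t + sum_i theta_i eps_{t-i} with
Var(eps_t) = sigma^2, the variance is
  gamma(0) = sigma^2 * (1 + sum_i theta_i^2).
  sum_i theta_i^2 = (0.562)^2 + (0.539)^2 = 0.315844 + 0.290521 = 0.606365.
  gamma(0) = 2 * (1 + 0.606365) = 2 * 1.606365 = 3.21273, which rounds to 3.2127.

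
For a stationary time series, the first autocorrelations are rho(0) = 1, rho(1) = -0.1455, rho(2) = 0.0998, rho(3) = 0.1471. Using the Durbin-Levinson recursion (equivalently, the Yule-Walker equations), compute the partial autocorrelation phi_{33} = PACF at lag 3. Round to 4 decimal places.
\phi_{33} = 0.1770

The PACF at lag k is phi_{kk}, the last component of the solution
to the Yule-Walker system G_k phi = r_k where
  (G_k)_{ij} = rho(|i - j|), (r_k)_i = rho(i), i,j = 1..k.
Equivalently, Durbin-Levinson gives phi_{kk} iteratively:
  phi_{11} = rho(1)
  phi_{kk} = [rho(k) - sum_{j=1..k-1} phi_{k-1,j} rho(k-j)]
            / [1 - sum_{j=1..k-1} phi_{k-1,j} rho(j)],
  phi_{k,j} = phi_{k-1,j} - phi_{kk} phi_{k-1,k-j},  j = 1..k-1.
Step k = 1:
  phi_11 = rho(1) = -0.1455.
Step k = 2:
  phi_22 = [rho(2) - phi_11 rho(1)] / [1 - phi_11 rho(1)] = [0.0998 - (-0.1455)(-0.1455)] / [1 - (-0.1455)(-0.1455)]
         = 0.07862975 / 0.97882975 = 0.08033.
  Update: phi_21 = phi_11 - phi_22 phi_11 = -0.1455 - (0.08033)(-0.1455) = -0.133812.
Step k = 3:
  phi_33 = [rho(3) - phi_21 rho(2) - phi_22 rho(1)] / [1 - phi_21 rho(1) - phi_22 rho(2)]
    numerator   = 0.1471 - (-0.133812)(0.0998) - (0.08033)(-0.1455) = 0.1721425
    denominator = 1 - (-0.133812)(-0.1455) - (0.08033)(0.0998) = 0.97251339
  phi_33 = 0.1721425 / 0.97251339 = 0.177.
Therefore phi_{33} = 0.1770.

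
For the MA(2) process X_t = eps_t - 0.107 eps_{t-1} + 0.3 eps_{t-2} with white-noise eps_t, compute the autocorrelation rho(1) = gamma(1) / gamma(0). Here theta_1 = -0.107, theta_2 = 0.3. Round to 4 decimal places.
\rho(1) = -0.1263

For an MA(q) process with theta_0 = 1, the autocovariance is
  gamma(k) = sigma^2 * sum_{i=0..q-k} theta_i * theta_{i+k},
and rho(k) = gamma(k) / gamma(0). Sigma^2 cancels.
  numerator   = (1)*(-0.107) + (-0.107)*(0.3) = -0.1391.
  denominator = (1)^2 + (-0.107)^2 + (0.3)^2 = 1.101449.
  rho(1) = -0.1391 / 1.101449 = -0.1263.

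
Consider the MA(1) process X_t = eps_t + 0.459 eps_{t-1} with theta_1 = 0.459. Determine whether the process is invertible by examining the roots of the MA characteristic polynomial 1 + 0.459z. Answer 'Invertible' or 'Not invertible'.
\text{Invertible}

The MA(q) characteristic polynomial is P(z) = 1 + 0.459z.
Invertibility requires all roots to lie outside the unit circle, i.e. |z| > 1 for every root.
This is linear in z: 1 + (0.459) z = 0  =>  z = -1/(0.459) = -2.178649,  |z| = 2.178649.
Moduli of all roots: 2.1786.
All moduli strictly greater than 1? Yes.
Verdict: Invertible.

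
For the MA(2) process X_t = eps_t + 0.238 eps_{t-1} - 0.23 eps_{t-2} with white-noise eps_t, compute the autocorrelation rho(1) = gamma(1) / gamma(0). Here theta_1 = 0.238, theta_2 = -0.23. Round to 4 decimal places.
\rho(1) = 0.1652

For an MA(q) process with theta_0 = 1, the autocovariance is
  gamma(k) = sigma^2 * sum_{i=0..q-k} theta_i * theta_{i+k},
and rho(k) = gamma(k) / gamma(0). Sigma^2 cancels.
  numerator   = (1)*(0.238) + (0.238)*(-0.23) = 0.18326.
  denominator = (1)^2 + (0.238)^2 + (-0.23)^2 = 1.109544.
  rho(1) = 0.18326 / 1.109544 = 0.1652.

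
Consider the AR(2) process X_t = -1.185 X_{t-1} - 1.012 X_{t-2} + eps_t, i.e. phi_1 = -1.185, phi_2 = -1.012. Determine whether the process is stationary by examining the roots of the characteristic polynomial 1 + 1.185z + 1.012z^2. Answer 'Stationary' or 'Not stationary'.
\text{Not stationary}

The AR(p) characteristic polynomial is P(z) = 1 + 1.185z + 1.012z^2.
Stationarity requires all roots to lie outside the unit circle, i.e. |z| > 1 for every root.
Set 1 + (1.185) z + (1.012) z^2 = 0, i.e. a z^2 + b z + c = 0 with a = 1.012, b = 1.185, c = 1.
Discriminant D = b^2 - 4ac = (1.185)^2 - 4*(1.012)*1 = 1.404225 - (4.048) = -2.643775.
D < 0, so the roots are the complex-conjugate pair z = (-b +/- i sqrt(-D)) / (2a) = -0.5855 +/- 0.8033i.
For a conjugate pair |z|^2 = z * conj(z) = (product of roots) = c/a = 1/(1.012) = 0.988142, so |z| = sqrt(0.988142) = 0.9941 for both roots.
Moduli of all roots: 0.9941, 0.9941.
All moduli strictly greater than 1? No.
Verdict: Not stationary.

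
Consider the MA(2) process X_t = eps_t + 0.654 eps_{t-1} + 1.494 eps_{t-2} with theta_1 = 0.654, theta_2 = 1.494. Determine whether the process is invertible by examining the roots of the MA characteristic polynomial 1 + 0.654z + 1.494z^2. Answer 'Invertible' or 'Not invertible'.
\text{Not invertible}

The MA(q) characteristic polynomial is P(z) = 1 + 0.654z + 1.494z^2.
Invertibility requires all roots to lie outside the unit circle, i.e. |z| > 1 for every root.
Set 1 + (0.654) z + (1.494) z^2 = 0, i.e. a z^2 + b z + c = 0 with a = 1.494, b = 0.654, c = 1.
Discriminant D = b^2 - 4ac = (0.654)^2 - 4*(1.494)*1 = 0.427716 - (5.976) = -5.548284.
D < 0, so the roots are the complex-conjugate pair z = (-b +/- i sqrt(-D)) / (2a) = -0.2189 +/- 0.7883i.
For a conjugate pair |z|^2 = z * conj(z) = (product of roots) = c/a = 1/(1.494) = 0.669344, so |z| = sqrt(0.669344) = 0.8181 for both roots.
Moduli of all roots: 0.8181, 0.8181.
All moduli strictly greater than 1? No.
Verdict: Not invertible.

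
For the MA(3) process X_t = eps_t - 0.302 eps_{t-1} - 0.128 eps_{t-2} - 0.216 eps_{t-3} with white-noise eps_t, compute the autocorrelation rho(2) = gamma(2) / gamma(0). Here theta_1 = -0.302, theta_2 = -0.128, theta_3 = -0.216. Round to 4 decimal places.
\rho(2) = -0.0544

For an MA(q) process with theta_0 = 1, the autocovariance is
  gamma(k) = sigma^2 * sum_{i=0..q-k} theta_i * theta_{i+k},
and rho(k) = gamma(k) / gamma(0). Sigma^2 cancels.
  numerator   = (1)*(-0.128) + (-0.302)*(-0.216) = -0.062768.
  denominator = (1)^2 + (-0.302)^2 + (-0.128)^2 + (-0.216)^2 = 1.154244.
  rho(2) = -0.062768 / 1.154244 = -0.0544.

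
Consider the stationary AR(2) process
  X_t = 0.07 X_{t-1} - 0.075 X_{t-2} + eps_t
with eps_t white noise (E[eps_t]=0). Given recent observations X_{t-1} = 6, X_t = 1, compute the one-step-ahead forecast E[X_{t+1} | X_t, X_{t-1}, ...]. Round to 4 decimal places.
E[X_{t+1} \mid \mathcal F_t] = -0.3800

For an AR(p) model X_t = c + sum_i phi_i X_{t-i} + eps_t, the
one-step-ahead conditional mean is
  E[X_{t+1} | X_t, ...] = c + sum_i phi_i X_{t+1-i}.
Substitute known values:
  E[X_{t+1} | ...] = (0.07) * (1) + (-0.075) * (6)
                   = -0.3800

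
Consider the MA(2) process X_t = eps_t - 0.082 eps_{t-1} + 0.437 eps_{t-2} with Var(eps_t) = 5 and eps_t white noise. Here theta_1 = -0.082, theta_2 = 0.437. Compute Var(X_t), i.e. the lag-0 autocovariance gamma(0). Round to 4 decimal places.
\gamma(0) = 5.9885

For an MA(q) process X_t = eps_t + sum_i theta_i eps_{t-i} with
Var(eps_t) = sigma^2, the variance is
  gamma(0) = sigma^2 * (1 + sum_i theta_i^2).
  sum_i theta_i^2 = (-0.082)^2 + (0.437)^2 = 0.006724 + 0.190969 = 0.197693.
  gamma(0) = 5 * (1 + 0.197693) = 5 * 1.197693 = 5.988465, which rounds to 5.9885.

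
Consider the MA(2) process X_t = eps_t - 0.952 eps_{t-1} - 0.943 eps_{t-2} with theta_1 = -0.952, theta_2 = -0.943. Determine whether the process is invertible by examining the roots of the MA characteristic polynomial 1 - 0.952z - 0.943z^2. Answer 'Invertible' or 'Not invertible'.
\text{Not invertible}

The MA(q) characteristic polynomial is P(z) = 1 - 0.952z - 0.943z^2.
Invertibility requires all roots to lie outside the unit circle, i.e. |z| > 1 for every root.
Set 1 + (-0.952) z + (-0.943) z^2 = 0, i.e. a z^2 + b z + c = 0 with a = -0.943, b = -0.952, c = 1.
Discriminant D = b^2 - 4ac = (-0.952)^2 - 4*(-0.943)*1 = 0.906304 - (-3.772) = 4.678304.
D >= 0, so the roots are real: z = (-b +/- sqrt(D)) / (2a) = (0.952 +/- 2.162939) / (-1.886).
  z_1 = (0.952 + 2.162939) / (-1.886) = -1.6516,   |z_1| = 1.6516.
  z_2 = (0.952 - 2.162939) / (-1.886) = 0.6421,   |z_2| = 0.6421.
Moduli of all roots: 1.6516, 0.6421.
All moduli strictly greater than 1? No.
Verdict: Not invertible.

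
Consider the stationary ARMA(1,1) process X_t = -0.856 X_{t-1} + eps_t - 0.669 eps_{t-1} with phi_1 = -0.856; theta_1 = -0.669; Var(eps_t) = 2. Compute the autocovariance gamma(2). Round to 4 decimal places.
\gamma(2) = 15.3628

Multiply the model equation by X_{t-k} and take expectations. With theta_0 = psi_0 = 1 and psi_j the MA(infinity) weights, this gives
  gamma(k) - sum_i phi_i gamma(k-i) = c_k,
  c_k = sigma^2 * sum_{j=k..q} theta_j psi_{j-k}   (c_k = 0 for k > q),
using gamma(-m) = gamma(m).
psi-weights needed (psi_j = theta_j + sum_i phi_i psi_{j-i}):
  psi_1 = theta_1 + phi_1 = -0.669 + (-0.856) = -1.525
Right-hand sides:
  c_0 = sigma^2 (1 + theta_1 psi_1) = 2 * (1 + (-0.669)(-1.525)) = 2 * 2.020225 = 4.04045
  c_1 = sigma^2 theta_1 = 2 * (-0.669) = -1.338
  c_2 = 0
Equations for k = 0 and k = 1 (AR order 1):
  gamma(0) = phi_1 gamma(1) + c_0
  gamma(1) = phi_1 gamma(0) + c_1
Substituting the second into the first: gamma(0) (1 - phi_1^2) = c_0 + phi_1 c_1, so
  gamma(0) = (c_0 + phi_1 c_1) / (1 - phi_1^2) = (4.04045 + (-0.856)(-1.338)) / (1 - (-0.856)^2) = 5.185778 / 0.267264 = 19.403204.
  gamma(1) = phi_1 gamma(0) + c_1 = (-0.856)(19.403204) + (-1.338) = -17.947143.
For k = 2 (> q): gamma(2) = phi_1 gamma(1) = (-0.856)(-17.947143) = 15.362754.
Therefore gamma(2) = 15.3628 (to 4 decimal places).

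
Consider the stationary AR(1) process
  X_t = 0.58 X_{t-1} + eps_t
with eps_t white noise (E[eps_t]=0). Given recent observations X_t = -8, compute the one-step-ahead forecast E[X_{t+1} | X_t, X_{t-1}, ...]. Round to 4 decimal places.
E[X_{t+1} \mid \mathcal F_t] = -4.6400

For an AR(p) model X_t = c + sum_i phi_i X_{t-i} + eps_t, the
one-step-ahead conditional mean is
  E[X_{t+1} | X_t, ...] = c + sum_i phi_i X_{t+1-i}.
Substitute known values:
  E[X_{t+1} | ...] = (0.58) * (-8)
                   = -4.6400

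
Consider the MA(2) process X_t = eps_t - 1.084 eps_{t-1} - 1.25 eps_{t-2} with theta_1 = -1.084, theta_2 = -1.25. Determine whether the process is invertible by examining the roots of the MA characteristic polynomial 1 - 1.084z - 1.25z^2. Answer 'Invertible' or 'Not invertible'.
\text{Not invertible}

The MA(q) characteristic polynomial is P(z) = 1 - 1.084z - 1.25z^2.
Invertibility requires all roots to lie outside the unit circle, i.e. |z| > 1 for every root.
Set 1 + (-1.084) z + (-1.25) z^2 = 0, i.e. a z^2 + b z + c = 0 with a = -1.25, b = -1.084, c = 1.
Discriminant D = b^2 - 4ac = (-1.084)^2 - 4*(-1.25)*1 = 1.175056 - (-5) = 6.175056.
D >= 0, so the roots are real: z = (-b +/- sqrt(D)) / (2a) = (1.084 +/- 2.484966) / (-2.5).
  z_1 = (1.084 + 2.484966) / (-2.5) = -1.4276,   |z_1| = 1.4276.
  z_2 = (1.084 - 2.484966) / (-2.5) = 0.5604,   |z_2| = 0.5604.
Moduli of all roots: 1.4276, 0.5604.
All moduli strictly greater than 1? No.
Verdict: Not invertible.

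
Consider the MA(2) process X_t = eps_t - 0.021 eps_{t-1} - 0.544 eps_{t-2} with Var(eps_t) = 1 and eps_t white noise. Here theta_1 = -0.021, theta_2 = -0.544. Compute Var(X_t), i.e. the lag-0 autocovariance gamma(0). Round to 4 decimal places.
\gamma(0) = 1.2964

For an MA(q) process X_t = eps_t + sum_i theta_i eps_{t-i} with
Var(eps_t) = sigma^2, the variance is
  gamma(0) = sigma^2 * (1 + sum_i theta_i^2).
  sum_i theta_i^2 = (-0.021)^2 + (-0.544)^2 = 0.000441 + 0.295936 = 0.296377.
  gamma(0) = 1 * (1 + 0.296377) = 1 * 1.296377 = 1.296377, which rounds to 1.2964.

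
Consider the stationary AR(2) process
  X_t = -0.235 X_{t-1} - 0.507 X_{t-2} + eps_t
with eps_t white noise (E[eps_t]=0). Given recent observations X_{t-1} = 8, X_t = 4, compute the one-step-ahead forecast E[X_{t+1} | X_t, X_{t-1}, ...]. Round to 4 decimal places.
E[X_{t+1} \mid \mathcal F_t] = -4.9960

For an AR(p) model X_t = c + sum_i phi_i X_{t-i} + eps_t, the
one-step-ahead conditional mean is
  E[X_{t+1} | X_t, ...] = c + sum_i phi_i X_{t+1-i}.
Substitute known values:
  E[X_{t+1} | ...] = (-0.235) * (4) + (-0.507) * (8)
                   = -4.9960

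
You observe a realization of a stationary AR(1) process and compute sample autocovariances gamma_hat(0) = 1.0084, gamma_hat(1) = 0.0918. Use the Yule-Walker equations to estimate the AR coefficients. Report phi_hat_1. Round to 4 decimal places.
\hat\phi_{1} = 0.0910

The Yule-Walker equations for an AR(p) process read, in matrix form,
  Gamma_p phi = r_p,   with   (Gamma_p)_{ij} = gamma(|i - j|),
                       (r_p)_i = gamma(i),   i,j = 1..p.
Substitute the sample gammas (Toeplitz matrix and right-hand side of size 1):
  Gamma_p = [[1.0084]]
  r_p     = [0.0918]
With p = 1 this is the single equation gamma(0) phi_1 = gamma(1):
  phi_hat_1 = gamma(1) / gamma(0) = 0.0918 / 1.0084 = 0.0910.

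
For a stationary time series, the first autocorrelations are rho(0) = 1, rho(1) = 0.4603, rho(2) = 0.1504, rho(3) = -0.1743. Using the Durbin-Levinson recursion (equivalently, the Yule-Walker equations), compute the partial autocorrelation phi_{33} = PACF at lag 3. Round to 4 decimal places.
\phi_{33} = -0.2719

The PACF at lag k is phi_{kk}, the last component of the solution
to the Yule-Walker system G_k phi = r_k where
  (G_k)_{ij} = rho(|i - j|), (r_k)_i = rho(i), i,j = 1..k.
Equivalently, Durbin-Levinson gives phi_{kk} iteratively:
  phi_{11} = rho(1)
  phi_{kk} = [rho(k) - sum_{j=1..k-1} phi_{k-1,j} rho(k-j)]
            / [1 - sum_{j=1..k-1} phi_{k-1,j} rho(j)],
  phi_{k,j} = phi_{k-1,j} - phi_{kk} phi_{k-1,k-j},  j = 1..k-1.
Step k = 1:
  phi_11 = rho(1) = 0.4603.
Step k = 2:
  phi_22 = [rho(2) - phi_11 rho(1)] / [1 - phi_11 rho(1)] = [0.1504 - (0.4603)(0.4603)] / [1 - (0.4603)(0.4603)]
         = -0.06147609 / 0.78812391 = -0.078003.
  Update: phi_21 = phi_11 - phi_22 phi_11 = 0.4603 - (-0.078003)(0.4603) = 0.496205.
Step k = 3:
  phi_33 = [rho(3) - phi_21 rho(2) - phi_22 rho(1)] / [1 - phi_21 rho(1) - phi_22 rho(2)]
    numerator   = -0.1743 - (0.496205)(0.1504) - (-0.078003)(0.4603) = -0.21302439
    denominator = 1 - (0.496205)(0.4603) - (-0.078003)(0.1504) = 0.78332859
  phi_33 = -0.21302439 / 0.78332859 = -0.2719.
Therefore phi_{33} = -0.2719.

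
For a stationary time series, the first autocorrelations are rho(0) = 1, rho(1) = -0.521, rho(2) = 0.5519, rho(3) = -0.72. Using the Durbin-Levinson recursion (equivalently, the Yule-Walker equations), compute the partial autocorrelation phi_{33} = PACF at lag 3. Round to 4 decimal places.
\phi_{33} = -0.5520

The PACF at lag k is phi_{kk}, the last component of the solution
to the Yule-Walker system G_k phi = r_k where
  (G_k)_{ij} = rho(|i - j|), (r_k)_i = rho(i), i,j = 1..k.
Equivalently, Durbin-Levinson gives phi_{kk} iteratively:
  phi_{11} = rho(1)
  phi_{kk} = [rho(k) - sum_{j=1..k-1} phi_{k-1,j} rho(k-j)]
            / [1 - sum_{j=1..k-1} phi_{k-1,j} rho(j)],
  phi_{k,j} = phi_{k-1,j} - phi_{kk} phi_{k-1,k-j},  j = 1..k-1.
Step k = 1:
  phi_11 = rho(1) = -0.521.
Step k = 2:
  phi_22 = [rho(2) - phi_11 rho(1)] / [1 - phi_11 rho(1)] = [0.5519 - (-0.521)(-0.521)] / [1 - (-0.521)(-0.521)]
         = 0.280459 / 0.728559 = 0.38495.
  Update: phi_21 = phi_11 - phi_22 phi_11 = -0.521 - (0.38495)(-0.521) = -0.320441.
Step k = 3:
  phi_33 = [rho(3) - phi_21 rho(2) - phi_22 rho(1)] / [1 - phi_21 rho(1) - phi_22 rho(2)]
    numerator   = -0.72 - (-0.320441)(0.5519) - (0.38495)(-0.521) = -0.34258957
    denominator = 1 - (-0.320441)(-0.521) - (0.38495)(0.5519) = 0.62059623
  phi_33 = -0.34258957 / 0.62059623 = -0.552.
Therefore phi_{33} = -0.5520.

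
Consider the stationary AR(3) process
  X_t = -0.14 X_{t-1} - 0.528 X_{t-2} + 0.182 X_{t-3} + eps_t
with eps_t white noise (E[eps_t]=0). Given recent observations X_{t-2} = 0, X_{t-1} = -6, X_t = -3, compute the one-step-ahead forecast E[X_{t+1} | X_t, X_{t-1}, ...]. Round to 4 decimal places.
E[X_{t+1} \mid \mathcal F_t] = 3.5880

For an AR(p) model X_t = c + sum_i phi_i X_{t-i} + eps_t, the
one-step-ahead conditional mean is
  E[X_{t+1} | X_t, ...] = c + sum_i phi_i X_{t+1-i}.
Substitute known values:
  E[X_{t+1} | ...] = (-0.14) * (-3) + (-0.528) * (-6) + (0.182) * (0)
                   = 3.5880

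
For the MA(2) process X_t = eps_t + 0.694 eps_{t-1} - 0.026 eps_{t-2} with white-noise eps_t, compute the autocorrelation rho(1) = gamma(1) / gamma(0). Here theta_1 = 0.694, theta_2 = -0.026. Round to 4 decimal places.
\rho(1) = 0.4560

For an MA(q) process with theta_0 = 1, the autocovariance is
  gamma(k) = sigma^2 * sum_{i=0..q-k} theta_i * theta_{i+k},
and rho(k) = gamma(k) / gamma(0). Sigma^2 cancels.
  numerator   = (1)*(0.694) + (0.694)*(-0.026) = 0.675956.
  denominator = (1)^2 + (0.694)^2 + (-0.026)^2 = 1.482312.
  rho(1) = 0.675956 / 1.482312 = 0.4560.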